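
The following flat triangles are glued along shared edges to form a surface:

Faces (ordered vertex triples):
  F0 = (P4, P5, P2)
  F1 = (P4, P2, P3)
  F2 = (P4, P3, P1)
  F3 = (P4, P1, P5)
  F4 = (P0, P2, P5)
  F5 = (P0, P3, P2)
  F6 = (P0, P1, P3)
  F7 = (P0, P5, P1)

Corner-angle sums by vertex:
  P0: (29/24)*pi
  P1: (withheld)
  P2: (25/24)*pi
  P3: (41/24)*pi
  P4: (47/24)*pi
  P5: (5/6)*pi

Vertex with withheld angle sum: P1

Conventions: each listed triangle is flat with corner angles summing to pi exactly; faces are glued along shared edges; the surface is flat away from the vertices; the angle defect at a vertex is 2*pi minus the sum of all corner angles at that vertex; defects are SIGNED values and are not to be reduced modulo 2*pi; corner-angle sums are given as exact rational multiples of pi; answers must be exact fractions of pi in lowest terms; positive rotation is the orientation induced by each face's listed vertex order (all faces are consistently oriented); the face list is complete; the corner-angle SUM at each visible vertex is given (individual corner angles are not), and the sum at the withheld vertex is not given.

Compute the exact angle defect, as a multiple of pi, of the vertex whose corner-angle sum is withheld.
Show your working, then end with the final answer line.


V = 6, E = 12, F = 8; chi = V - E + F = 2
Gauss-Bonnet: total defect = 2*pi*chi = 4*pi; visible defects sum to (13/4)*pi

Answer: defect(P1) = (3/4)*pi


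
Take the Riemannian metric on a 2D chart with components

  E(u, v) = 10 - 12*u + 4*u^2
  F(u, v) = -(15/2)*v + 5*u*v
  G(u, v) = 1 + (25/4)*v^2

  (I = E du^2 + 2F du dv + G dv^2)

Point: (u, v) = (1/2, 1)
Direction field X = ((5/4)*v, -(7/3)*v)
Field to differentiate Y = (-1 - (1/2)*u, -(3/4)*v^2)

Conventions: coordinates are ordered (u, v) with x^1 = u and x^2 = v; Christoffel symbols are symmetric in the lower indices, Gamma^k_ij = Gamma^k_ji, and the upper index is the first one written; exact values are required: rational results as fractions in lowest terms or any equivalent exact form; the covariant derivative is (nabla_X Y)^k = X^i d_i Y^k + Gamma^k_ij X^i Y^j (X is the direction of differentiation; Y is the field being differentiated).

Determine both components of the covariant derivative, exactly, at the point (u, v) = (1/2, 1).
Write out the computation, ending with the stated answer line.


E = 5, F = -5, G = 29/4 at the point
E_u = -8, E_v = 0, F_u = 5, F_v = -5, G_u = 0, G_v = 25/2
EG - F^2 = 45/4;  g^inv = (4/45) * [[29/4, 5], [5, 5]]
first-kind symbols [ij,l] = (1/2)(d_i g_jl + d_j g_il - d_l g_ij): [uu,u] = E_u/2 = -4, [uu,v] = F_u - E_v/2 = 5, [uv,u] = E_v/2 = 0, [uv,v] = G_u/2 = 0, [vv,u] = F_v - G_u/2 = -5, [vv,v] = G_v/2 = 25/4
Gamma^u_ij = (G*[ij,u] - F*[ij,v])/(EG - F^2), Gamma^v_ij = (E*[ij,v] - F*[ij,u])/(EG - F^2)
Gamma_uuu = -16/45, Gamma_uuv = 0, Gamma_uvv = -4/9, Gamma_vuu = 4/9, Gamma_vuv = 0, Gamma_vvv = 5/9
X = (5/4, -7/3), Y = (-5/4, -3/4) at the point

Answer: (nabla_X Y)^u = -61/72, (nabla_X Y)^v = 34/9


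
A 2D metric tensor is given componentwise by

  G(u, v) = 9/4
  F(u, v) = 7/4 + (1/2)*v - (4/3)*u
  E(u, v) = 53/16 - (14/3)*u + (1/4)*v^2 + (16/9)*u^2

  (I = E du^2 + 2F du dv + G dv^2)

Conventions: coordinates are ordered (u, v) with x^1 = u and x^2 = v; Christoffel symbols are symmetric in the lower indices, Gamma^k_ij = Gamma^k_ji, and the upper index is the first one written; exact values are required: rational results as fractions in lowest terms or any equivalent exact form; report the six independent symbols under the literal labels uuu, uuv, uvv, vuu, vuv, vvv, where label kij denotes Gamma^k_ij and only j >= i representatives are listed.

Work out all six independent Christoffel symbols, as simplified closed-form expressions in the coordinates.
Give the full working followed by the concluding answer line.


E = 53/16 - (14/3)*u + (1/4)*v^2 + (16/9)*u^2; F = 7/4 + (1/2)*v - (4/3)*u; G = 9/4
Gamma^k_ij = (1/2) g^{kl} (d_i g_jl + d_j g_il - d_l g_ij), with g^inv = (1/(EG-F^2)) [[G, -F], [-F, E]]
first partials: E_u = -14/3 + (32/9)*u, E_v = (1/2)*v, F_u = -4/3, F_v = 1/2, G_u = 0, G_v = 0
D = EG - F^2 = 281/64 - (7/4)*v - (35/6)*u + (5/16)*v^2 + (4/3)*u*v + (20/9)*u^2
expanded: Gamma^u_uu = (G E_u - 2F F_u + F E_v)/(2D), Gamma^u_uv = (G E_v - F G_u)/(2D), Gamma^u_vv = (2G F_v - G G_u - F G_v)/(2D), Gamma^v_uu = (2E F_u - E E_v - F E_u)/(2D), Gamma^v_uv = (E G_u - F E_v)/(2D), Gamma^v_vv = (E G_v - 2F F_v + F G_u)/(2D); substitute and cancel common factors

Answer: Gamma_uuu = (-192*u*v + 1280*u + 72*v^2 + 636*v - 1680)/(1280*u^2 + 768*u*v - 3360*u + 180*v^2 - 1008*v + 2529), Gamma_uuv = 324*v/(1280*u^2 + 768*u*v - 3360*u + 180*v^2 - 1008*v + 2529), Gamma_uvv = 648/(1280*u^2 + 768*u*v - 3360*u + 180*v^2 - 1008*v + 2529), Gamma_vuu = (-256*u^2*v + 160*u*v - 36*v^3 - 192*v^2 + 195*v - 192)/(1280*u^2 + 768*u*v - 3360*u + 180*v^2 - 1008*v + 2529), Gamma_vuv = (192*u*v - 72*v^2 - 252*v)/(1280*u^2 + 768*u*v - 3360*u + 180*v^2 - 1008*v + 2529), Gamma_vvv = (384*u - 144*v - 504)/(1280*u^2 + 768*u*v - 3360*u + 180*v^2 - 1008*v + 2529)


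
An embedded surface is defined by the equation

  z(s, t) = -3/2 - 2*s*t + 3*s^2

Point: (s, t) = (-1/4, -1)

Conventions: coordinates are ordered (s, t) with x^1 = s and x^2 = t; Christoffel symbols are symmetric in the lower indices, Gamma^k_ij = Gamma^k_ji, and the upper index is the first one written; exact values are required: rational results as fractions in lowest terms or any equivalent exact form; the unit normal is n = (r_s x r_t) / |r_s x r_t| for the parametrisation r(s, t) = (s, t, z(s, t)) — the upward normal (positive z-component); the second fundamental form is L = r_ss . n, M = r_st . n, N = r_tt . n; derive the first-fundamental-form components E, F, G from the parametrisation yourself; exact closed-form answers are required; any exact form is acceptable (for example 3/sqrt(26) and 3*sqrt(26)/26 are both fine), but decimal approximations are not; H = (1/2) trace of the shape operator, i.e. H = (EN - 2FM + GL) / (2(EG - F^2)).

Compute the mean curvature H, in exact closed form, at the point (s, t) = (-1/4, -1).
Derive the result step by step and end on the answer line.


z_s = 1/2, z_t = 1/2, z_ss = 6, z_st = -2, z_tt = 0
E = 5/4, F = 1/4, G = 5/4; answer radicand W^2 = 3/2
unnormalised second-form numerators: l = 6, m = -2, n = 0; L = l/sqrt(3/2), and similarly M = m/sqrt(W^2), N = n/sqrt(W^2)
H = (E*n - 2*F*m + G*l) / (2*(EG - F^2)*sqrt(W^2)); E*n - 2*F*m + G*l = 17/2, EG - F^2 = 3/2, so H = (17/6)/sqrt(3/2)

Answer: H = 17*sqrt(6)/18


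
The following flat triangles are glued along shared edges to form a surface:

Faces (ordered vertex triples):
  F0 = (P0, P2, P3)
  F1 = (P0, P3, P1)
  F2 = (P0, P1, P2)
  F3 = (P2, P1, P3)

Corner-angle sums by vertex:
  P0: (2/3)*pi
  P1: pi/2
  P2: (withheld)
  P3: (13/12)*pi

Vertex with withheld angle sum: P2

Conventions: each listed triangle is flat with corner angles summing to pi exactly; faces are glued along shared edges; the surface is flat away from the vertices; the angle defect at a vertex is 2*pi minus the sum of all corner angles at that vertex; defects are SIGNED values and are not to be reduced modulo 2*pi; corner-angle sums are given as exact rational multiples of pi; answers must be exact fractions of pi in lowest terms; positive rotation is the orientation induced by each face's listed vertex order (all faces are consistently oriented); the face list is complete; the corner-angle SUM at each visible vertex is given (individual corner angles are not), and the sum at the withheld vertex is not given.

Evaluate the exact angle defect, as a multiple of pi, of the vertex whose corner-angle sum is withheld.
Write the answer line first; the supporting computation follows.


Answer: defect(P2) = pi/4

V = 4, E = 6, F = 4; chi = V - E + F = 2
Gauss-Bonnet: total defect = 2*pi*chi = 4*pi; visible defects sum to (15/4)*pi


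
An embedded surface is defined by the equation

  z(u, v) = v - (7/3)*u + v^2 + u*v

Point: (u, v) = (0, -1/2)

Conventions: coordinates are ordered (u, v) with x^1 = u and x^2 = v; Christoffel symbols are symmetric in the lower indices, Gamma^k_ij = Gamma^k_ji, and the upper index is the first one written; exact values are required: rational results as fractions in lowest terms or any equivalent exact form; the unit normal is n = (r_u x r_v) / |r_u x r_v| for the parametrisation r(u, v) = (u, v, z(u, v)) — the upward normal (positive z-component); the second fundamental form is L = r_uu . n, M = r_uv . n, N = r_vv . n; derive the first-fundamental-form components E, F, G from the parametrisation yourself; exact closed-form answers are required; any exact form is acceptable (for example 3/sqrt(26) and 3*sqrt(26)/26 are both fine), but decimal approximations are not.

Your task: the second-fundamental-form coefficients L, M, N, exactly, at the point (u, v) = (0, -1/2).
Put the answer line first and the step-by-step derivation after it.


Answer: L = 0, M = 6*sqrt(13)/65, N = 12*sqrt(13)/65

z_u = -17/6, z_v = 0, z_uu = 0, z_uv = 1, z_vv = 2
E = 325/36, F = 0, G = 1; answer radicand W^2 = 325/36
unnormalised second-form numerators: l = 0, m = 1, n = 2; L = l/sqrt(325/36), and similarly M = m/sqrt(W^2), N = n/sqrt(W^2)


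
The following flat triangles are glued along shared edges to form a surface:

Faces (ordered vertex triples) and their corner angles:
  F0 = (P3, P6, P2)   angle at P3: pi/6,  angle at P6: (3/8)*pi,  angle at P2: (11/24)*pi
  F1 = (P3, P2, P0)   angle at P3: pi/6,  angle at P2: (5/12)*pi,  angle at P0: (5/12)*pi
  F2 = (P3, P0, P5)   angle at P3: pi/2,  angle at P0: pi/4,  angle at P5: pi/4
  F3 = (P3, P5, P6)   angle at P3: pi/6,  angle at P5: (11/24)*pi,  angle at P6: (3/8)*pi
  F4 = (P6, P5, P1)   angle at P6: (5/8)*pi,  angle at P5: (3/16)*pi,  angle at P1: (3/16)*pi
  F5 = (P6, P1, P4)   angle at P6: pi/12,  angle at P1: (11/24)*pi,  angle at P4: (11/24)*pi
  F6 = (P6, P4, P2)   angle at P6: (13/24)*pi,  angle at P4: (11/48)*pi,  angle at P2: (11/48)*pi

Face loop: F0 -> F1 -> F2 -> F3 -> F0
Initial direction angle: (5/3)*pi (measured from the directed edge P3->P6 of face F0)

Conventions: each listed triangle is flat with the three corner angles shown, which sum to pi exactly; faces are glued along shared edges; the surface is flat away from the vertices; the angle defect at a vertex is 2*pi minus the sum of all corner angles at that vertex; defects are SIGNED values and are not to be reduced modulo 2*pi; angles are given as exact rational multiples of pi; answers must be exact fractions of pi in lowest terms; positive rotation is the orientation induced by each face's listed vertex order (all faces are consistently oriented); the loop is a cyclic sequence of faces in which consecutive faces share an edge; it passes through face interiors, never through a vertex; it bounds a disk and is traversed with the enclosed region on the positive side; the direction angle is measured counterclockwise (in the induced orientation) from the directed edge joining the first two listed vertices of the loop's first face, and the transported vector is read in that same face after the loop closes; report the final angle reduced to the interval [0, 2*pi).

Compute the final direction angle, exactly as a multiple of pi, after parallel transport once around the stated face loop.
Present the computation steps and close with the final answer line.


enclosed vertex P3: corner angles sum to pi, defect = 2*pi - pi = pi
the rotation equals the total enclosed defect, so the final angle is initial + defects (mod 2*pi)
final angle = (5/3)*pi + pi = (2/3)*pi (mod 2*pi)

Answer: final direction angle = (2/3)*pi


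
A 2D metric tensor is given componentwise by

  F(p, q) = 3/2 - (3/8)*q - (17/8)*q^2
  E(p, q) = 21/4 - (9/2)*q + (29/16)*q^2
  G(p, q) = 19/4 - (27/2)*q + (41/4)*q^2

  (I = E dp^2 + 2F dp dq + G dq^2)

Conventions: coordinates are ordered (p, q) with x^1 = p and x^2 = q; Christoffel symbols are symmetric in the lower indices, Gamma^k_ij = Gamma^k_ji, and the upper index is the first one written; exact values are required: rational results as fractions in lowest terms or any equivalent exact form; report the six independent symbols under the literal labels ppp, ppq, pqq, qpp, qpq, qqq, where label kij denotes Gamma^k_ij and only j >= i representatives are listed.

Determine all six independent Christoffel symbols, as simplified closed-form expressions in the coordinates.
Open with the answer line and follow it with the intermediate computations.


Answer: Gamma_ppp = (-493*q^3 + 525*q^2 + 456*q - 432)/(1800*q^4 - 9240*q^3 + 16564*q^2 - 11664*q + 2904), Gamma_ppq = (1189*q^3 - 3042*q^2 + 2495*q - 684)/(900*q^4 - 4620*q^3 + 8282*q^2 - 5832*q + 1452), Gamma_pqq = (-697*q^3 + 1377*q^2 - 1057*q + 267)/(450*q^4 - 2310*q^3 + 4141*q^2 - 2916*q + 726), Gamma_qpp = (-841*q^3 + 3132*q^2 - 5028*q + 3024)/(3600*q^4 - 18480*q^3 + 33128*q^2 - 23328*q + 5808), Gamma_qpq = (493*q^3 - 525*q^2 - 456*q + 432)/(1800*q^4 - 9240*q^3 + 16564*q^2 - 11664*q + 2904), Gamma_qqq = (611*q^3 - 3888*q^2 + 5787*q - 2232)/(900*q^4 - 4620*q^3 + 8282*q^2 - 5832*q + 1452)

E = 21/4 - (9/2)*q + (29/16)*q^2; F = 3/2 - (3/8)*q - (17/8)*q^2; G = 19/4 - (27/2)*q + (41/4)*q^2
Gamma^k_ij = (1/2) g^{kl} (d_i g_jl + d_j g_il - d_l g_ij), with g^inv = (1/(EG-F^2)) [[G, -F], [-F, E]]
first partials: E_p = 0, E_q = -9/2 + (29/8)*q, F_p = 0, F_q = -3/8 - (17/4)*q, G_p = 0, G_q = -27/2 + (41/2)*q
D = EG - F^2 = 363/16 - (729/8)*q + (4141/32)*q^2 - (1155/16)*q^3 + (225/16)*q^4
expanded: Gamma^p_pp = (G E_p - 2F F_p + F E_q)/(2D), Gamma^p_pq = (G E_q - F G_p)/(2D), Gamma^p_qq = (2G F_q - G G_p - F G_q)/(2D), Gamma^q_pp = (2E F_p - E E_q - F E_p)/(2D), Gamma^q_pq = (E G_p - F E_q)/(2D), Gamma^q_qq = (E G_q - 2F F_q + F G_p)/(2D); substitute and cancel common factors


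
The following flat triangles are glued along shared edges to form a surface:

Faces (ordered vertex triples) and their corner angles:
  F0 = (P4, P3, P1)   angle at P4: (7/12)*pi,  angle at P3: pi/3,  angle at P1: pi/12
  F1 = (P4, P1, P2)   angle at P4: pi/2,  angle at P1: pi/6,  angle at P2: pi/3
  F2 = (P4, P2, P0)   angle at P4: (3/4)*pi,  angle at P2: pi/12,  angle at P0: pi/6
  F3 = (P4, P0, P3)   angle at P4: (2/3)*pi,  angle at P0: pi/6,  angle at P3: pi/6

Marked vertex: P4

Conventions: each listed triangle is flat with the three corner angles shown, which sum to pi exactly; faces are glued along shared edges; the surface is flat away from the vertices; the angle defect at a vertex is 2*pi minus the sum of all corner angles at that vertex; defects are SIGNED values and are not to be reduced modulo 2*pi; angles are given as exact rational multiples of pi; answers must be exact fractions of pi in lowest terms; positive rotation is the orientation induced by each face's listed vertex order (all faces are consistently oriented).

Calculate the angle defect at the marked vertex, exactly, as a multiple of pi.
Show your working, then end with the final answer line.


Sum of corner angles at P4: (5/2)*pi
defect = 2*pi - (5/2)*pi

Answer: defect(P4) = -pi/2


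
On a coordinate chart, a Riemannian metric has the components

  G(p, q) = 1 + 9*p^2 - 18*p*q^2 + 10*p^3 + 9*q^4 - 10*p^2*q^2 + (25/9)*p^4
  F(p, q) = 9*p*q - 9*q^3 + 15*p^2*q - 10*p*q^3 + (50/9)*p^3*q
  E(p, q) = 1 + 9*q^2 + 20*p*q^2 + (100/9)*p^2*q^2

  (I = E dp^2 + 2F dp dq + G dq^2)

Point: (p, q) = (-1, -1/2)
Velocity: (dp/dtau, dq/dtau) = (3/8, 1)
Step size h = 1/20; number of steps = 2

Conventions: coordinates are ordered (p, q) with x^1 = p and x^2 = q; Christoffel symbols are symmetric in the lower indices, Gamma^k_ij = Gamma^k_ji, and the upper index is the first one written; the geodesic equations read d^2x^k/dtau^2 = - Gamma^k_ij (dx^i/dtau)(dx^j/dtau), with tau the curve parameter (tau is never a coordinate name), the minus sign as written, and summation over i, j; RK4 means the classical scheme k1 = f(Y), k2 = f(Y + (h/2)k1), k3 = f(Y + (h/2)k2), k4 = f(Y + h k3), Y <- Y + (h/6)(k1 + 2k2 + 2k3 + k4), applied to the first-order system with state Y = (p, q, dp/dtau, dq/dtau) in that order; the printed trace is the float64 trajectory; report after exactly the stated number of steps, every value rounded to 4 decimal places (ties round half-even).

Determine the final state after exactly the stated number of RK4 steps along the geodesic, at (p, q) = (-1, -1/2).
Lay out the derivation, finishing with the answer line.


f(Y) = (dp/dtau, dq/dtau, -Gamma^p_ij Y'^i Y'^j, -Gamma^q_ij Y'^i Y'^j) with the Gammas evaluated at the stage position; h = 0.050000; intermediate values shown to 6 dp
step 0: p = -1.0000, q = -0.5000, dp/dtau = 0.3750, dq/dtau = 1.0000
step 1:
  k1: at (p, q) = (-1.000000, -0.500000), (dp/dtau, dq/dtau) = (0.375000, 1.000000); Gamma_ppp = -0.051746, Gamma_ppq = -0.010349, Gamma_pqq = 0.093144, Gamma_qpp = 0.646831, Gamma_qpq = 0.129366, Gamma_qqq = -1.164295; k1 = (0.375000, 1.000000, -0.078105, 0.976310)
  k2: at (p, q) = (-0.990625, -0.475000), (dp/dtau, dq/dtau) = (0.373047, 1.024408); Gamma_ppp = -0.044780, Gamma_ppq = -0.008544, Gamma_pqq = 0.080604, Gamma_qpp = 0.628272, Gamma_qpq = 0.119868, Gamma_qqq = -1.130890; k2 = (0.373047, 1.024408, -0.071825, 1.007720)
  k3: at (p, q) = (-0.990674, -0.474390), (dp/dtau, dq/dtau) = (0.373204, 1.025193); Gamma_ppp = -0.044752, Gamma_ppq = -0.008554, Gamma_pqq = 0.080553, Gamma_qpp = 0.627796, Gamma_qpq = 0.119995, Gamma_qqq = -1.130032; k3 = (0.373204, 1.025193, -0.071884, 1.008425)
  k4: at (p, q) = (-0.981340, -0.448740), (dp/dtau, dq/dtau) = (0.371406, 1.050421); Gamma_ppp = -0.037991, Gamma_ppq = -0.006886, Gamma_pqq = 0.068384, Gamma_qpp = 0.606731, Gamma_qpq = 0.109978, Gamma_qqq = -1.092117; k4 = (0.371406, 1.050421, -0.064840, 1.035519)
  Y <- Y + (h/6)(k1 + 2k2 + 2k3 + k4): p = -0.9813, q = -0.4488, dp/dtau = 0.3714, dq/dtau = 1.0504
step 2:
  k1: at (p, q) = (-0.981342, -0.448753), (dp/dtau, dq/dtau) = (0.371414, 1.050368); Gamma_ppp = -0.037994, Gamma_ppq = -0.006887, Gamma_pqq = 0.068388, Gamma_qpp = 0.606742, Gamma_qpq = 0.109980, Gamma_qqq = -1.092136; k1 = (0.371414, 1.050368, -0.064837, 1.035414)
  k2: at (p, q) = (-0.972057, -0.422494), (dp/dtau, dq/dtau) = (0.369793, 1.076253); Gamma_ppp = -0.031528, Gamma_ppq = -0.005377, Gamma_pqq = 0.056751, Gamma_qpp = 0.583118, Gamma_qpq = 0.099452, Gamma_qqq = -1.049612; k2 = (0.369793, 1.076253, -0.057145, 1.056886)
  k3: at (p, q) = (-0.972098, -0.421847), (dp/dtau, dq/dtau) = (0.369985, 1.076790); Gamma_ppp = -0.031493, Gamma_ppq = -0.005382, Gamma_pqq = 0.056687, Gamma_qpp = 0.582511, Gamma_qpq = 0.099557, Gamma_qqq = -1.048519; k3 = (0.369985, 1.076790, -0.057127, 1.056668)
  k4: at (p, q) = (-0.962843, -0.394914), (dp/dtau, dq/dtau) = (0.368557, 1.103201); Gamma_ppp = -0.025398, Gamma_ppq = -0.004042, Gamma_pqq = 0.045717, Gamma_qpp = 0.556101, Gamma_qpq = 0.088493, Gamma_qqq = -1.000981; k4 = (0.368557, 1.103201, -0.048903, 1.070748)
  Y <- Y + (h/6)(k1 + 2k2 + 2k3 + k4): p = -0.9628, q = -0.3949, dp/dtau = 0.3686, dq/dtau = 1.1031

Answer: p = -0.9628, q = -0.3949, dp/dtau = 0.3686, dq/dtau = 1.1031


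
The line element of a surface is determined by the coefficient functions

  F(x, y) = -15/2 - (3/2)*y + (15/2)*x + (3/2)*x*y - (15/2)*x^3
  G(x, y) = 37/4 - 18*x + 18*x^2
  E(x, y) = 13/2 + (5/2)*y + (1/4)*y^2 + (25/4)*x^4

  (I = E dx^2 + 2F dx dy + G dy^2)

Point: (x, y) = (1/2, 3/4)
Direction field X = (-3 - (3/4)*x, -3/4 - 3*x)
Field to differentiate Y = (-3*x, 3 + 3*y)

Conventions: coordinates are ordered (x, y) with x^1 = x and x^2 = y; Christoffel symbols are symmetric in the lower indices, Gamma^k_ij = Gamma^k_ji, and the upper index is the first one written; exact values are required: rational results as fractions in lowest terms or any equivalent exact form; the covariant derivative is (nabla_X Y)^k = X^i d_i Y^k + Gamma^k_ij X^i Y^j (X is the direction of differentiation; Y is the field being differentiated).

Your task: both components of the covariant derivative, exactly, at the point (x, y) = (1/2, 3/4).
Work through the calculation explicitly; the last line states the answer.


E = 285/32, F = -21/4, G = 19/4 at the point
E_x = 25/8, E_y = 23/8, F_x = 3, F_y = -3/4, G_x = 0, G_y = 0
EG - F^2 = 1887/128;  g^inv = (128/1887) * [[19/4, 21/4], [21/4, 285/32]]
first-kind symbols [ij,l] = (1/2)(d_i g_jl + d_j g_il - d_l g_ij): [xx,x] = E_x/2 = 25/16, [xx,y] = F_x - E_y/2 = 25/16, [xy,x] = E_y/2 = 23/16, [xy,y] = G_x/2 = 0, [yy,x] = F_y - G_x/2 = -3/4, [yy,y] = G_y/2 = 0
Gamma^x_ij = (G*[ij,x] - F*[ij,y])/(EG - F^2), Gamma^y_ij = (E*[ij,y] - F*[ij,x])/(EG - F^2)
Gamma_xxx = 2000/1887, Gamma_xxy = 874/1887, Gamma_xyy = -152/629, Gamma_yxx = 3775/2516, Gamma_yxy = 322/629, Gamma_yyy = -168/629
X = (-27/8, -9/4), Y = (-3/2, 21/4) at the point

Answer: (nabla_X Y)^x = 117765/10064, (nabla_X Y)^y = -134541/40256


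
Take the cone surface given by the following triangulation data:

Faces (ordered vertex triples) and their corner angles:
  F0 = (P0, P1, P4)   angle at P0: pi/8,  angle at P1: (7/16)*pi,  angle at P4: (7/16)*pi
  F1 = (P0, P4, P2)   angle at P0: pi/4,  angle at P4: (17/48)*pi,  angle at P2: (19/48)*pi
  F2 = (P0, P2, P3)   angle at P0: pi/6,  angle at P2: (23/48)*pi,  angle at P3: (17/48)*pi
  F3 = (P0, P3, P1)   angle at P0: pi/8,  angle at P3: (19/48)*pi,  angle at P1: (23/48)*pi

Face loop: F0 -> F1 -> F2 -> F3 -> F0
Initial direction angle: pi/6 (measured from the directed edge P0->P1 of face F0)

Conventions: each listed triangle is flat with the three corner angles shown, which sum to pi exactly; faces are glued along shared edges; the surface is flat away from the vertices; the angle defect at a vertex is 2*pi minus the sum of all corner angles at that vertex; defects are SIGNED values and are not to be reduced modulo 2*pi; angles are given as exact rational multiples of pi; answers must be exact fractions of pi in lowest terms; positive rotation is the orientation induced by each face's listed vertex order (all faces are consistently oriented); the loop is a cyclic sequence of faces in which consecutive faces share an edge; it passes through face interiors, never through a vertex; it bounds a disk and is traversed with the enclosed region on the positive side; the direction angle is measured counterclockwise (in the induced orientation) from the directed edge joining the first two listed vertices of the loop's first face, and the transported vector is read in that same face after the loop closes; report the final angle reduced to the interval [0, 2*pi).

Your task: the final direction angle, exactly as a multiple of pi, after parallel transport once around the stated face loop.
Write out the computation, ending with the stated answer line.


enclosed vertex P0: corner angles sum to (2/3)*pi, defect = 2*pi - (2/3)*pi = (4/3)*pi
summing the enclosed defects onto the initial angle, mod 2*pi in the induced orientation:
final angle = pi/6 + (4/3)*pi = (3/2)*pi (mod 2*pi)

Answer: final direction angle = (3/2)*pi


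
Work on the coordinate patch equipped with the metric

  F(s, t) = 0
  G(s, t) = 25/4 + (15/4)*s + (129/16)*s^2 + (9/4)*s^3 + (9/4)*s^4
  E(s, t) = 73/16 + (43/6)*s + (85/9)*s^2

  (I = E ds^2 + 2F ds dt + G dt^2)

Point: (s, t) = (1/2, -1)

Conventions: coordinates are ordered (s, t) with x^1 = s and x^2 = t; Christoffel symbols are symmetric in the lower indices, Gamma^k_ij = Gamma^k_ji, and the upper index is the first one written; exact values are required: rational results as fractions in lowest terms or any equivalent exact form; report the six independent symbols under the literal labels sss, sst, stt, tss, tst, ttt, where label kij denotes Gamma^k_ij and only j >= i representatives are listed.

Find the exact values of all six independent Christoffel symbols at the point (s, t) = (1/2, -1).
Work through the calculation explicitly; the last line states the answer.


E = 1513/144, F = 0, G = 169/16 at the point
E_s = 299/18, E_t = 0, F_s = 0, F_t = 0, G_s = 117/8, G_t = 0
EG - F^2 = 255697/2304;  g^inv = (2304/255697) * [[169/16, 0], [0, 1513/144]]
first-kind symbols [ij,l] = (1/2)(d_i g_jl + d_j g_il - d_l g_ij): [ss,s] = E_s/2 = 299/36, [ss,t] = F_s - E_t/2 = 0, [st,s] = E_t/2 = 0, [st,t] = G_s/2 = 117/16, [tt,s] = F_t - G_s/2 = -117/16, [tt,t] = G_t/2 = 0
Gamma^s_ij = (G*[ij,s] - F*[ij,t])/(EG - F^2), Gamma^t_ij = (E*[ij,t] - F*[ij,s])/(EG - F^2)

Answer: Gamma_sss = 1196/1513, Gamma_sst = 0, Gamma_stt = -1053/1513, Gamma_tss = 0, Gamma_tst = 9/13, Gamma_ttt = 0


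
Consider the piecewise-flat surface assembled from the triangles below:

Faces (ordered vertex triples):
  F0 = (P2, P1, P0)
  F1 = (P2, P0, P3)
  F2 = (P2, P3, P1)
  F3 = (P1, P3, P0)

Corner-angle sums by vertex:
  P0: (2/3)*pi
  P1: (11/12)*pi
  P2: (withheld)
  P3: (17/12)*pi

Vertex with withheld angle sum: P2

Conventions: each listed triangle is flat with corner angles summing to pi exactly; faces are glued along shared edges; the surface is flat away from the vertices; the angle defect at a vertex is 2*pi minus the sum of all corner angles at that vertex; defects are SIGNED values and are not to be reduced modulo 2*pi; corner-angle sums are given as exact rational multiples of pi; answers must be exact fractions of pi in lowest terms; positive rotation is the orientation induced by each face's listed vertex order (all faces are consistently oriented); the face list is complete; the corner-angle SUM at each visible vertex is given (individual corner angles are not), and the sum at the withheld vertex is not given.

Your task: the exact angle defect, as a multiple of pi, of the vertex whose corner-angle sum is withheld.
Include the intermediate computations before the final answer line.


V = 4, E = 6, F = 4; chi = V - E + F = 2
Gauss-Bonnet: total defect = 2*pi*chi = 4*pi; visible defects sum to 3*pi

Answer: defect(P2) = pi


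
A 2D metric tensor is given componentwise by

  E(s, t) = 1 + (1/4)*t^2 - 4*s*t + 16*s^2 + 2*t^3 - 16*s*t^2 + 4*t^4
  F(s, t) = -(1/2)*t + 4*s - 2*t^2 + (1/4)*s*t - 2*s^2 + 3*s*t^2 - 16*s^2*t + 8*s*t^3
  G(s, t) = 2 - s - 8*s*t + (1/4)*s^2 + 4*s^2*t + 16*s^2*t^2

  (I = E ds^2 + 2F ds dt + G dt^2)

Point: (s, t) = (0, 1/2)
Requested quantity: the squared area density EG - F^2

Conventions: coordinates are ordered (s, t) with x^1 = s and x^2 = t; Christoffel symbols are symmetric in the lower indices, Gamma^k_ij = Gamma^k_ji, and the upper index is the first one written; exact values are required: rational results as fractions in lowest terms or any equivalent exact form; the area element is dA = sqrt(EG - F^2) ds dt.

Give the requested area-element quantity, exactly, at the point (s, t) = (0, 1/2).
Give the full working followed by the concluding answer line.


E = 25/16, F = -3/4, G = 2; EG - F^2 = 41/16

Answer: EG - F^2 = 41/16


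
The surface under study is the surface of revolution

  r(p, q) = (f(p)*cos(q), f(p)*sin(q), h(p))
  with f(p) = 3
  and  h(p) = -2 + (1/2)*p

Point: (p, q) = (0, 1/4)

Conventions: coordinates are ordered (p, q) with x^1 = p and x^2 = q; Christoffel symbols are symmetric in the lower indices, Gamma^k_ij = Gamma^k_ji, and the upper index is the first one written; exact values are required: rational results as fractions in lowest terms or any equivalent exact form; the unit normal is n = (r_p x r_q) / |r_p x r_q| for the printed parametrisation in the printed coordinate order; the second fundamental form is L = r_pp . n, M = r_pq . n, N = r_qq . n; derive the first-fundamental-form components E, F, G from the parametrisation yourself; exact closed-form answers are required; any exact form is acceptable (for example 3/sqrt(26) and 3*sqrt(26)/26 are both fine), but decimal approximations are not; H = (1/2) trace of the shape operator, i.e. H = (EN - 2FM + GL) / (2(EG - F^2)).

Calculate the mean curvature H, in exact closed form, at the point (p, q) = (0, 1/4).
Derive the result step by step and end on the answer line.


f = 3, f' = 0, f'' = 0, h' = 1/2, h'' = 0
E = 1/4, F = 0, G = 9; answer radicand W^2 = 1/4
unnormalised second-form numerators: l = 0, m = 0, n = 3/2; L = l/sqrt(1/4), and similarly M = m/sqrt(W^2), N = n/sqrt(W^2)
H = (E*n - 2*F*m + G*l) / (2*(EG - F^2)*sqrt(W^2)); E*n - 2*F*m + G*l = 3/8, EG - F^2 = 9/4, so H = (1/12)/sqrt(1/4)

Answer: H = 1/6


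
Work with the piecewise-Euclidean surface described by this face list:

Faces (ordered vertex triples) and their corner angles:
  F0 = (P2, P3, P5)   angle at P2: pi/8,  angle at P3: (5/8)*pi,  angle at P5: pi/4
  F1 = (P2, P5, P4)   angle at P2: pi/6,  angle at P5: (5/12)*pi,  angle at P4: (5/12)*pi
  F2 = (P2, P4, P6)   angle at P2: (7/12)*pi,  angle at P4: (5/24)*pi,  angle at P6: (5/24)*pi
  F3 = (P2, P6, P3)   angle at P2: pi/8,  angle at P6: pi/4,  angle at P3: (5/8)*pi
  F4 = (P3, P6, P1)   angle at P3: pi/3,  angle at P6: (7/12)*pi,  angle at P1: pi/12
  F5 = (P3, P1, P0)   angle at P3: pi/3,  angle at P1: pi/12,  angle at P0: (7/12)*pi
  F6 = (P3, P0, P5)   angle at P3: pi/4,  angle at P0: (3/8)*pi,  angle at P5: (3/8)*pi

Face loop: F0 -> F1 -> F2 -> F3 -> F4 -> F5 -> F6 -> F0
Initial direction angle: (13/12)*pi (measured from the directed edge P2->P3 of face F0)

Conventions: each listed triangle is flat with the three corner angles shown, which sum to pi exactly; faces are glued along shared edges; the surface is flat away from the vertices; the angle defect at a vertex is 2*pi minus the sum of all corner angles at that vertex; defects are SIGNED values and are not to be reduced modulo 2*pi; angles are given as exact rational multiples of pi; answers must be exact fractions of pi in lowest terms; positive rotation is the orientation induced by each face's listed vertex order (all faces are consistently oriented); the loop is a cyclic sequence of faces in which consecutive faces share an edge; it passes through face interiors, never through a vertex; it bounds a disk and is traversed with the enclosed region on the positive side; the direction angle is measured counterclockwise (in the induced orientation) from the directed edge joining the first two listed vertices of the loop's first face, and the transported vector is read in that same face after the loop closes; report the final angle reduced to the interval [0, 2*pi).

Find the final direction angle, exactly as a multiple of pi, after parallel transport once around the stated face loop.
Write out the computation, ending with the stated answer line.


enclosed vertex P2: corner angles sum to pi, defect = 2*pi - pi = pi
enclosed vertex P3: corner angles sum to (13/6)*pi, defect = 2*pi - (13/6)*pi = -pi/6
adding the enclosed defects to the starting angle (mod 2*pi, induced orientation) gives the holonomy
final angle = (13/12)*pi + (5/6)*pi = (23/12)*pi (mod 2*pi)

Answer: final direction angle = (23/12)*pi


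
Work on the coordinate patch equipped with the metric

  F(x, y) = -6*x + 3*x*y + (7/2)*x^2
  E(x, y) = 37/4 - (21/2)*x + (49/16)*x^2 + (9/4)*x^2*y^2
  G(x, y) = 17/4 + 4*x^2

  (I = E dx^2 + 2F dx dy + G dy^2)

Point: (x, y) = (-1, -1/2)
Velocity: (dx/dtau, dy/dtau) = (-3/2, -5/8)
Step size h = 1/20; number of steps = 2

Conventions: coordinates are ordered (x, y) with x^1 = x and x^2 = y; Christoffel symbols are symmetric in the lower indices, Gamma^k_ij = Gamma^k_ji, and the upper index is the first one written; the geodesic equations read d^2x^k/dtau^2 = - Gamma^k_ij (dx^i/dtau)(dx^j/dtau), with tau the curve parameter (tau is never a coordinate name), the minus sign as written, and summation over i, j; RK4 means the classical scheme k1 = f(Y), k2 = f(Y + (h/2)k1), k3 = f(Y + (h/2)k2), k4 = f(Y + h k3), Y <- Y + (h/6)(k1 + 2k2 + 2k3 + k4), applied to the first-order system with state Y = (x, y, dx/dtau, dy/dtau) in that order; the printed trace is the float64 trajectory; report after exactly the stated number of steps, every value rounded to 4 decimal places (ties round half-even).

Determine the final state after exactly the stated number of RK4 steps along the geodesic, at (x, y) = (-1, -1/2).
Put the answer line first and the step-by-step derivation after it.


Answer: x = -1.1677, y = -0.5156, dx/dtau = -1.8655, dy/dtau = 0.3326

f(Y) = (dx/dtau, dy/dtau, -Gamma^x_ij Y'^i Y'^j, -Gamma^y_ij Y'^i Y'^j) with the Gammas evaluated at the stage position; h = 0.050000; intermediate values shown to 6 dp
step 0: x = -1.0000, y = -0.5000, dx/dtau = -1.5000, dy/dtau = -0.6250
step 1:
  k1: at (x, y) = (-1.000000, -0.500000), (dx/dtau, dy/dtau) = (-1.500000, -0.625000); Gamma_xxx = 1.028708, Gamma_xxy = 0.483254, Gamma_xyy = 0.114833, Gamma_yxx = -2.992823, Gamma_yxy = -1.129187, Gamma_yyy = -0.153110; k1 = (-1.500000, -0.625000, -3.265550, 8.910885)
  k2: at (x, y) = (-1.037500, -0.515625), (dx/dtau, dy/dtau) = (-1.581639, -0.402228); Gamma_xxx = 1.115955, Gamma_xxy = 0.523279, Gamma_xyy = 0.124046, Gamma_yxx = -3.097687, Gamma_yxy = -1.194375, Gamma_yyy = -0.168147; k2 = (-1.581639, -0.402228, -3.477519, 9.295992)
  k3: at (x, y) = (-1.039541, -0.510056), (dx/dtau, dy/dtau) = (-1.586938, -0.392600); Gamma_xxx = 1.113181, Gamma_xxy = 0.523837, Gamma_xyy = 0.124004, Gamma_yxx = -3.090201, Gamma_yxy = -1.194507, Gamma_yyy = -0.167944; k3 = (-1.586938, -0.392600, -3.475252, 9.296595)
  k4: at (x, y) = (-1.079347, -0.519630), (dx/dtau, dy/dtau) = (-1.673763, -0.160170); Gamma_xxx = 1.201143, Gamma_xxy = 0.567003, Gamma_xyy = 0.134002, Gamma_yxx = -3.193010, Gamma_yxy = -1.263227, Gamma_yyy = -0.184026; k4 = (-1.673763, -0.160170, -3.672428, 9.627187)
  Y <- Y + (h/6)(k1 + 2k2 + 2k3 + k4): x = -1.0793, y = -0.5198, dx/dtau = -1.6737, dy/dtau = -0.1606
step 2:
  k1: at (x, y) = (-1.079258, -0.519790), (dx/dtau, dy/dtau) = (-1.673696, -0.160640); Gamma_xxx = 1.201176, Gamma_xxy = 0.566958, Gamma_xyy = 0.133997, Gamma_yxx = -3.193181, Gamma_yxy = -1.263183, Gamma_yyy = -0.184023; k1 = (-1.673696, -0.160640, -3.673128, 9.628918)
  k2: at (x, y) = (-1.121100, -0.523806), (dx/dtau, dy/dtau) = (-1.765524, 0.080083); Gamma_xxx = 1.289335, Gamma_xxy = 0.613059, Gamma_xyy = 0.144756, Gamma_yxx = -3.293351, Gamma_yxy = -1.334967, Gamma_yyy = -0.201081; k2 = (-1.765524, 0.080083, -3.846525, 9.889414)
  k3: at (x, y) = (-1.123396, -0.517788), (dx/dtau, dy/dtau) = (-1.769859, 0.086596); Gamma_xxx = 1.285483, Gamma_xxy = 0.613466, Gamma_xyy = 0.144623, Gamma_yxx = -3.283775, Gamma_yxy = -1.334558, Gamma_yyy = -0.200687; k3 = (-1.769859, 0.086596, -3.839692, 9.878532)
  k4: at (x, y) = (-1.167751, -0.515460), (dx/dtau, dy/dtau) = (-1.865681, 0.333287); Gamma_xxx = 1.371757, Gamma_xxy = 0.662234, Gamma_xyy = 0.156000, Gamma_yxx = -3.377222, Gamma_yxy = -1.408355, Gamma_yyy = -0.218378; k4 = (-1.865681, 0.333287, -3.968529, 10.028121)
  Y <- Y + (h/6)(k1 + 2k2 + 2k3 + k4): x = -1.1677, y = -0.5156, dx/dtau = -1.8655, dy/dtau = 0.3326


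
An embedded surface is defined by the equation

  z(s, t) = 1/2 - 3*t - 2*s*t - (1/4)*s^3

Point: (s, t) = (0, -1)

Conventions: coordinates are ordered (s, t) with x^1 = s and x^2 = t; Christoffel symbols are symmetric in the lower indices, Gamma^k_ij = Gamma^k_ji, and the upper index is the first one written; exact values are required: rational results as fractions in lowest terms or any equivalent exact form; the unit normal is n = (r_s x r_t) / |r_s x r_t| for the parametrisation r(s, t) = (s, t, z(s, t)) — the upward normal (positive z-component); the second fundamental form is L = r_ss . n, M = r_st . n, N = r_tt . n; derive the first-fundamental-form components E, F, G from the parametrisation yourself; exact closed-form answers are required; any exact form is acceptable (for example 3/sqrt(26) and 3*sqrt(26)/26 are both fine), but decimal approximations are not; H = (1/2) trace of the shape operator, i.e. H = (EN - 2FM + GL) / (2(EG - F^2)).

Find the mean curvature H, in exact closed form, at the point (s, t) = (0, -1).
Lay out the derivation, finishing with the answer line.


z_s = 2, z_t = -3, z_ss = 0, z_st = -2, z_tt = 0
E = 5, F = -6, G = 10; answer radicand W^2 = 14
unnormalised second-form numerators: l = 0, m = -2, n = 0; L = l/sqrt(14), and similarly M = m/sqrt(W^2), N = n/sqrt(W^2)
H = (E*n - 2*F*m + G*l) / (2*(EG - F^2)*sqrt(W^2)); E*n - 2*F*m + G*l = -24, EG - F^2 = 14, so H = (-6/7)/sqrt(14)

Answer: H = -3*sqrt(14)/49


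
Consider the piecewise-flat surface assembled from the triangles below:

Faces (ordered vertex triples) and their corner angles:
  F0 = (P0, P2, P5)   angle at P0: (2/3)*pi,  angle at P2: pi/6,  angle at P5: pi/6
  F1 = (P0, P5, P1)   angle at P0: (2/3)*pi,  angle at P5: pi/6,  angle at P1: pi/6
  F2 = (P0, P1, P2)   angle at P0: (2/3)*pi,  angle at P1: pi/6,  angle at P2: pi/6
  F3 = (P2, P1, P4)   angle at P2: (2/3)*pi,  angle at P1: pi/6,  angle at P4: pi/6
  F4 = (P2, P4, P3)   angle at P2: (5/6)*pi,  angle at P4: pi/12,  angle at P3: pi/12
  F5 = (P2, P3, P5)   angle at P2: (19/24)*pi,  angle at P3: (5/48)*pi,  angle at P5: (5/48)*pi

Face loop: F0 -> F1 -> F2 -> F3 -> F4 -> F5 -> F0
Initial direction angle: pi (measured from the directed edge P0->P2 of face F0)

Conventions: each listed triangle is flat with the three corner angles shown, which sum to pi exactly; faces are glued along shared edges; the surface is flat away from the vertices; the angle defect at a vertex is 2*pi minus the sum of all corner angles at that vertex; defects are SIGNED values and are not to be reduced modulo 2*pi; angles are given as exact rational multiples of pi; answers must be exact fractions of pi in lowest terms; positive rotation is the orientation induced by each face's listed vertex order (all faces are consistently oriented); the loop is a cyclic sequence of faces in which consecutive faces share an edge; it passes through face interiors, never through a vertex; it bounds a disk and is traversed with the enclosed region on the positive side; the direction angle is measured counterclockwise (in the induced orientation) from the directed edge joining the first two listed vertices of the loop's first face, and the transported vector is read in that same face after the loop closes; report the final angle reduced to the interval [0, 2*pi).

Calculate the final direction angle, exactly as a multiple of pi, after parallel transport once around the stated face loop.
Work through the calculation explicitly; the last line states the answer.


enclosed vertex P0: corner angles sum to 2*pi, defect = 2*pi - 2*pi = 0
enclosed vertex P2: corner angles sum to (21/8)*pi, defect = 2*pi - (21/8)*pi = (-5/8)*pi
transport around the loop rotates by the sum of enclosed defects; add to the initial angle mod 2*pi
final angle = pi - (5/8)*pi = (3/8)*pi (mod 2*pi)

Answer: final direction angle = (3/8)*pi


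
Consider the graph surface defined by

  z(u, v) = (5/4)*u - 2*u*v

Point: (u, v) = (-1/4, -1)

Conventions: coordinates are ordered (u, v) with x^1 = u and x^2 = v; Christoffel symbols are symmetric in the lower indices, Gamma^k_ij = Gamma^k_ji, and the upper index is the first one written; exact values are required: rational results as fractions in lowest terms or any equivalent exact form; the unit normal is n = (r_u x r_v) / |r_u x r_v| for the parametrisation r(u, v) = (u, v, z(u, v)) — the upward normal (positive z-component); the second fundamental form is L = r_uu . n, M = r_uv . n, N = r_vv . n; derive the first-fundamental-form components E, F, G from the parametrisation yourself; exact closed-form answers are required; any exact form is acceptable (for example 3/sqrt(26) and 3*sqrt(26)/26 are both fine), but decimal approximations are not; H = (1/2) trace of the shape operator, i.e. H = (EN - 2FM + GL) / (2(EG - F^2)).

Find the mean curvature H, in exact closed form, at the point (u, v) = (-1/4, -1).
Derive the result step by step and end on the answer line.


z_u = 13/4, z_v = 1/2, z_uu = 0, z_uv = -2, z_vv = 0
E = 185/16, F = 13/8, G = 5/4; answer radicand W^2 = 189/16
unnormalised second-form numerators: l = 0, m = -2, n = 0; L = l/sqrt(189/16), and similarly M = m/sqrt(W^2), N = n/sqrt(W^2)
H = (E*n - 2*F*m + G*l) / (2*(EG - F^2)*sqrt(W^2)); E*n - 2*F*m + G*l = 13/2, EG - F^2 = 189/16, so H = (52/189)/sqrt(189/16)

Answer: H = 208*sqrt(21)/11907


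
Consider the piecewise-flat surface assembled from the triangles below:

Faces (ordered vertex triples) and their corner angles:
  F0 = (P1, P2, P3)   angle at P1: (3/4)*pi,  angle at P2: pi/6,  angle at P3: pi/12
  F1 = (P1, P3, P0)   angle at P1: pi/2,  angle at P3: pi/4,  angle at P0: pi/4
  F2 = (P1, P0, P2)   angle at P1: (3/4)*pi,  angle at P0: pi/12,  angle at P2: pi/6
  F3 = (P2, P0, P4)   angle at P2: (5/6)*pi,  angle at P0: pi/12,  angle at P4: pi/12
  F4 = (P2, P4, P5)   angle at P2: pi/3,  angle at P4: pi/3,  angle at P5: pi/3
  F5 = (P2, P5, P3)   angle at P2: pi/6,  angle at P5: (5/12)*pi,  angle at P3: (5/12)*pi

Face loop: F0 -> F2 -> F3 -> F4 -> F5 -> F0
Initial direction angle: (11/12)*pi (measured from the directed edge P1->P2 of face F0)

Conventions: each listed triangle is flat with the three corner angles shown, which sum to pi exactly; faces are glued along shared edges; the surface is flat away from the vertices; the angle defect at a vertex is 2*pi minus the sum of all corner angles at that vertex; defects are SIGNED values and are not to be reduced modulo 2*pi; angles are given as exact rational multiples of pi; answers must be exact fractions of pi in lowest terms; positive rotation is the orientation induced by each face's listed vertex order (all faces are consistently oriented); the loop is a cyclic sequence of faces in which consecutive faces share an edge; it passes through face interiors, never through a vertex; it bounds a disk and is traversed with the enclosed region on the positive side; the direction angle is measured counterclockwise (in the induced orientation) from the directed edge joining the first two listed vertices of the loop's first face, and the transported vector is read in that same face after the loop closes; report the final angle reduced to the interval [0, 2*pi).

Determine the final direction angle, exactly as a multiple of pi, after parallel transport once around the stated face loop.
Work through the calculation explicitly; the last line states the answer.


enclosed vertex P2: corner angles sum to (5/3)*pi, defect = 2*pi - (5/3)*pi = pi/3
transport around the loop rotates by the sum of enclosed defects; add to the initial angle mod 2*pi
final angle = (11/12)*pi + pi/3 = (5/4)*pi (mod 2*pi)

Answer: final direction angle = (5/4)*pi
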